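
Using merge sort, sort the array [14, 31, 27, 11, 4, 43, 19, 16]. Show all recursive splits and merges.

Merge sort trace:

Split: [14, 31, 27, 11, 4, 43, 19, 16] -> [14, 31, 27, 11] and [4, 43, 19, 16]
  Split: [14, 31, 27, 11] -> [14, 31] and [27, 11]
    Split: [14, 31] -> [14] and [31]
    Merge: [14] + [31] -> [14, 31]
    Split: [27, 11] -> [27] and [11]
    Merge: [27] + [11] -> [11, 27]
  Merge: [14, 31] + [11, 27] -> [11, 14, 27, 31]
  Split: [4, 43, 19, 16] -> [4, 43] and [19, 16]
    Split: [4, 43] -> [4] and [43]
    Merge: [4] + [43] -> [4, 43]
    Split: [19, 16] -> [19] and [16]
    Merge: [19] + [16] -> [16, 19]
  Merge: [4, 43] + [16, 19] -> [4, 16, 19, 43]
Merge: [11, 14, 27, 31] + [4, 16, 19, 43] -> [4, 11, 14, 16, 19, 27, 31, 43]

Final sorted array: [4, 11, 14, 16, 19, 27, 31, 43]

The merge sort proceeds by recursively splitting the array and merging sorted halves.
After all merges, the sorted array is [4, 11, 14, 16, 19, 27, 31, 43].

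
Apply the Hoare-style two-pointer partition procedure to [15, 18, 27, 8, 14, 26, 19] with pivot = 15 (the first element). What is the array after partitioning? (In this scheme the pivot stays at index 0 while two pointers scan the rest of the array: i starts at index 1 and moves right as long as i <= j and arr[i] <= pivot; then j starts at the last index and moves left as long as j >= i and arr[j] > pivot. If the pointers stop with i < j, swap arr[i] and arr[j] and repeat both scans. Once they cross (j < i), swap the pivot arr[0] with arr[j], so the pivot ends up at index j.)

Hoare-style two-pointer partition with pivot = 15:

Initial array: [15, 18, 27, 8, 14, 26, 19]

Pointers start at i = 1, j = 6.
i stops at index 1 (arr[1]=18 > 15), j stops at index 4 (arr[4]=14 <= 15): swap arr[1] and arr[4], array becomes [15, 14, 27, 8, 18, 26, 19]
i stops at index 2 (arr[2]=27 > 15), j stops at index 3 (arr[3]=8 <= 15): swap arr[2] and arr[3], array becomes [15, 14, 8, 27, 18, 26, 19]
i ends at 3, j ends at 2: the pointers have crossed (j < i), so scanning stops.

Swap pivot arr[0] with arr[2] to place pivot at position 2: [8, 14, 15, 27, 18, 26, 19]
Pivot position: 2

After partitioning with pivot 15, the array becomes [8, 14, 15, 27, 18, 26, 19]. The pivot is placed at index 2. All elements to the left of the pivot are <= 15, and all elements to the right are > 15.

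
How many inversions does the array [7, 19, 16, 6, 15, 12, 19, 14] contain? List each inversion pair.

Finding inversions in [7, 19, 16, 6, 15, 12, 19, 14]:

(0, 3): arr[0]=7 > arr[3]=6
(1, 2): arr[1]=19 > arr[2]=16
(1, 3): arr[1]=19 > arr[3]=6
(1, 4): arr[1]=19 > arr[4]=15
(1, 5): arr[1]=19 > arr[5]=12
(1, 7): arr[1]=19 > arr[7]=14
(2, 3): arr[2]=16 > arr[3]=6
(2, 4): arr[2]=16 > arr[4]=15
(2, 5): arr[2]=16 > arr[5]=12
(2, 7): arr[2]=16 > arr[7]=14
(4, 5): arr[4]=15 > arr[5]=12
(4, 7): arr[4]=15 > arr[7]=14
(6, 7): arr[6]=19 > arr[7]=14

Total inversions: 13

The array has 13 inversion(s): (0,3), (1,2), (1,3), (1,4), (1,5), (1,7), (2,3), (2,4), (2,5), (2,7), (4,5), (4,7), (6,7). Each pair (i,j) satisfies i < j and arr[i] > arr[j].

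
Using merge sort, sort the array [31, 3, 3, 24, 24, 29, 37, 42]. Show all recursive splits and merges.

Merge sort trace:

Split: [31, 3, 3, 24, 24, 29, 37, 42] -> [31, 3, 3, 24] and [24, 29, 37, 42]
  Split: [31, 3, 3, 24] -> [31, 3] and [3, 24]
    Split: [31, 3] -> [31] and [3]
    Merge: [31] + [3] -> [3, 31]
    Split: [3, 24] -> [3] and [24]
    Merge: [3] + [24] -> [3, 24]
  Merge: [3, 31] + [3, 24] -> [3, 3, 24, 31]
  Split: [24, 29, 37, 42] -> [24, 29] and [37, 42]
    Split: [24, 29] -> [24] and [29]
    Merge: [24] + [29] -> [24, 29]
    Split: [37, 42] -> [37] and [42]
    Merge: [37] + [42] -> [37, 42]
  Merge: [24, 29] + [37, 42] -> [24, 29, 37, 42]
Merge: [3, 3, 24, 31] + [24, 29, 37, 42] -> [3, 3, 24, 24, 29, 31, 37, 42]

Final sorted array: [3, 3, 24, 24, 29, 31, 37, 42]

The merge sort proceeds by recursively splitting the array and merging sorted halves.
After all merges, the sorted array is [3, 3, 24, 24, 29, 31, 37, 42].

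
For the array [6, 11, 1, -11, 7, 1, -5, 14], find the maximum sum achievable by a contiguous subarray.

Using Kadane's algorithm on [6, 11, 1, -11, 7, 1, -5, 14]:

Scanning through the array:
Position 1 (value 11): max_ending_here = 17, max_so_far = 17
Position 2 (value 1): max_ending_here = 18, max_so_far = 18
Position 3 (value -11): max_ending_here = 7, max_so_far = 18
Position 4 (value 7): max_ending_here = 14, max_so_far = 18
Position 5 (value 1): max_ending_here = 15, max_so_far = 18
Position 6 (value -5): max_ending_here = 10, max_so_far = 18
Position 7 (value 14): max_ending_here = 24, max_so_far = 24

Maximum subarray: [6, 11, 1, -11, 7, 1, -5, 14]
Maximum sum: 24

The maximum subarray is [6, 11, 1, -11, 7, 1, -5, 14] with sum 24. This subarray runs from index 0 to index 7.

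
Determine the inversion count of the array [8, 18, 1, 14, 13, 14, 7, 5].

Finding inversions in [8, 18, 1, 14, 13, 14, 7, 5]:

(0, 2): arr[0]=8 > arr[2]=1
(0, 6): arr[0]=8 > arr[6]=7
(0, 7): arr[0]=8 > arr[7]=5
(1, 2): arr[1]=18 > arr[2]=1
(1, 3): arr[1]=18 > arr[3]=14
(1, 4): arr[1]=18 > arr[4]=13
(1, 5): arr[1]=18 > arr[5]=14
(1, 6): arr[1]=18 > arr[6]=7
(1, 7): arr[1]=18 > arr[7]=5
(3, 4): arr[3]=14 > arr[4]=13
(3, 6): arr[3]=14 > arr[6]=7
(3, 7): arr[3]=14 > arr[7]=5
(4, 6): arr[4]=13 > arr[6]=7
(4, 7): arr[4]=13 > arr[7]=5
(5, 6): arr[5]=14 > arr[6]=7
(5, 7): arr[5]=14 > arr[7]=5
(6, 7): arr[6]=7 > arr[7]=5

Total inversions: 17

The array has 17 inversion(s): (0,2), (0,6), (0,7), (1,2), (1,3), (1,4), (1,5), (1,6), (1,7), (3,4), (3,6), (3,7), (4,6), (4,7), (5,6), (5,7), (6,7). Each pair (i,j) satisfies i < j and arr[i] > arr[j].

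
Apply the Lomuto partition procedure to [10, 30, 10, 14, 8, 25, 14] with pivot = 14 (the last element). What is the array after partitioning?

Lomuto partition with pivot = 14:

Initial array: [10, 30, 10, 14, 8, 25, 14]

arr[0]=10 <= 14: swap with position 0, array becomes [10, 30, 10, 14, 8, 25, 14]
arr[1]=30 > 14: no swap
arr[2]=10 <= 14: swap with position 1, array becomes [10, 10, 30, 14, 8, 25, 14]
arr[3]=14 <= 14: swap with position 2, array becomes [10, 10, 14, 30, 8, 25, 14]
arr[4]=8 <= 14: swap with position 3, array becomes [10, 10, 14, 8, 30, 25, 14]
arr[5]=25 > 14: no swap

Place pivot at position 4: [10, 10, 14, 8, 14, 25, 30]
Pivot position: 4

After partitioning with pivot 14, the array becomes [10, 10, 14, 8, 14, 25, 30]. The pivot is placed at index 4. All elements to the left of the pivot are <= 14, and all elements to the right are > 14.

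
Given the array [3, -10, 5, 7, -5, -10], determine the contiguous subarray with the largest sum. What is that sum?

Using Kadane's algorithm on [3, -10, 5, 7, -5, -10]:

Scanning through the array:
Position 1 (value -10): max_ending_here = -7, max_so_far = 3
Position 2 (value 5): max_ending_here = 5, max_so_far = 5
Position 3 (value 7): max_ending_here = 12, max_so_far = 12
Position 4 (value -5): max_ending_here = 7, max_so_far = 12
Position 5 (value -10): max_ending_here = -3, max_so_far = 12

Maximum subarray: [5, 7]
Maximum sum: 12

The maximum subarray is [5, 7] with sum 12. This subarray runs from index 2 to index 3.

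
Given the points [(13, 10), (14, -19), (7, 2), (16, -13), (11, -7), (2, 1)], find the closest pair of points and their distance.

Computing all pairwise distances among 6 points:

d((13, 10), (14, -19)) = 29.0172
d((13, 10), (7, 2)) = 10.0
d((13, 10), (16, -13)) = 23.1948
d((13, 10), (11, -7)) = 17.1172
d((13, 10), (2, 1)) = 14.2127
d((14, -19), (7, 2)) = 22.1359
d((14, -19), (16, -13)) = 6.3246
d((14, -19), (11, -7)) = 12.3693
d((14, -19), (2, 1)) = 23.3238
d((7, 2), (16, -13)) = 17.4929
d((7, 2), (11, -7)) = 9.8489
d((7, 2), (2, 1)) = 5.099 <-- minimum
d((16, -13), (11, -7)) = 7.8102
d((16, -13), (2, 1)) = 19.799
d((11, -7), (2, 1)) = 12.0416

Closest pair: (7, 2) and (2, 1) with distance 5.099

The closest pair is (7, 2) and (2, 1) with Euclidean distance 5.099. For 6 points, brute-force pairwise comparison is shown above. For large n, the divide-and-conquer algorithm (sort by x, recurse on halves, check the dividing strip) achieves O(n log n).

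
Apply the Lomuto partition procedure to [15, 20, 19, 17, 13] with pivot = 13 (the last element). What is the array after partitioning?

Lomuto partition with pivot = 13:

Initial array: [15, 20, 19, 17, 13]

arr[0]=15 > 13: no swap
arr[1]=20 > 13: no swap
arr[2]=19 > 13: no swap
arr[3]=17 > 13: no swap

Place pivot at position 0: [13, 20, 19, 17, 15]
Pivot position: 0

After partitioning with pivot 13, the array becomes [13, 20, 19, 17, 15]. The pivot is placed at index 0. All elements to the left of the pivot are <= 13, and all elements to the right are > 13.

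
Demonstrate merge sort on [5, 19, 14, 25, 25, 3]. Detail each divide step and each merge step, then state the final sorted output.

Merge sort trace:

Split: [5, 19, 14, 25, 25, 3] -> [5, 19, 14] and [25, 25, 3]
  Split: [5, 19, 14] -> [5] and [19, 14]
    Split: [19, 14] -> [19] and [14]
    Merge: [19] + [14] -> [14, 19]
  Merge: [5] + [14, 19] -> [5, 14, 19]
  Split: [25, 25, 3] -> [25] and [25, 3]
    Split: [25, 3] -> [25] and [3]
    Merge: [25] + [3] -> [3, 25]
  Merge: [25] + [3, 25] -> [3, 25, 25]
Merge: [5, 14, 19] + [3, 25, 25] -> [3, 5, 14, 19, 25, 25]

Final sorted array: [3, 5, 14, 19, 25, 25]

The merge sort proceeds by recursively splitting the array and merging sorted halves.
After all merges, the sorted array is [3, 5, 14, 19, 25, 25].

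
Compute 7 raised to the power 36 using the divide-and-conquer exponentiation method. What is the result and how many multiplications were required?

Computing 7^36 by squaring (build up from 7^1; each line after the first costs one multiplication):

7^1 = 7
7^2 = (7^1)^2 = 7^2 = 49
7^4 = (7^2)^2 = 49^2 = 2401
7^8 = (7^4)^2 = 2401^2 = 5764801
7^9 = 7 * 7^8 = 7 * 5764801 = 40353607
7^18 = (7^9)^2 = 40353607^2 = 1628413597910449
7^36 = (7^18)^2 = 1628413597910449^2 = 2651730845859653471779023381601

Result: 2651730845859653471779023381601
Multiplications needed: 6 (6 lines after 7^1)

7^36 = 2651730845859653471779023381601. Using exponentiation by squaring, this requires 6 multiplications. The key idea: if the exponent is even, square the half-power; if odd, multiply by the base once.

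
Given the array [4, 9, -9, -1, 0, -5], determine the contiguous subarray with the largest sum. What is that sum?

Using Kadane's algorithm on [4, 9, -9, -1, 0, -5]:

Scanning through the array:
Position 1 (value 9): max_ending_here = 13, max_so_far = 13
Position 2 (value -9): max_ending_here = 4, max_so_far = 13
Position 3 (value -1): max_ending_here = 3, max_so_far = 13
Position 4 (value 0): max_ending_here = 3, max_so_far = 13
Position 5 (value -5): max_ending_here = -2, max_so_far = 13

Maximum subarray: [4, 9]
Maximum sum: 13

The maximum subarray is [4, 9] with sum 13. This subarray runs from index 0 to index 1.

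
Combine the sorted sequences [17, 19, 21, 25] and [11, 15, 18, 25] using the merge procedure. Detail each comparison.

Merging process:

Compare 17 vs 11: take 11 from right. Merged: [11]
Compare 17 vs 15: take 15 from right. Merged: [11, 15]
Compare 17 vs 18: take 17 from left. Merged: [11, 15, 17]
Compare 19 vs 18: take 18 from right. Merged: [11, 15, 17, 18]
Compare 19 vs 25: take 19 from left. Merged: [11, 15, 17, 18, 19]
Compare 21 vs 25: take 21 from left. Merged: [11, 15, 17, 18, 19, 21]
Compare 25 vs 25: take 25 from left. Merged: [11, 15, 17, 18, 19, 21, 25]
Append remaining from right: [25]. Merged: [11, 15, 17, 18, 19, 21, 25, 25]

Final merged array: [11, 15, 17, 18, 19, 21, 25, 25]
Total comparisons: 7

The merged array is [11, 15, 17, 18, 19, 21, 25, 25], requiring 7 comparisons. The merge step runs in O(n) time where n is the total number of elements.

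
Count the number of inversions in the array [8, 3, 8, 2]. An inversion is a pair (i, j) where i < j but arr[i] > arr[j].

Finding inversions in [8, 3, 8, 2]:

(0, 1): arr[0]=8 > arr[1]=3
(0, 3): arr[0]=8 > arr[3]=2
(1, 3): arr[1]=3 > arr[3]=2
(2, 3): arr[2]=8 > arr[3]=2

Total inversions: 4

The array has 4 inversion(s): (0,1), (0,3), (1,3), (2,3). Each pair (i,j) satisfies i < j and arr[i] > arr[j].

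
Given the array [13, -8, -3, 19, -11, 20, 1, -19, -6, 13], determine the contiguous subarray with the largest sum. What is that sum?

Using Kadane's algorithm on [13, -8, -3, 19, -11, 20, 1, -19, -6, 13]:

Scanning through the array:
Position 1 (value -8): max_ending_here = 5, max_so_far = 13
Position 2 (value -3): max_ending_here = 2, max_so_far = 13
Position 3 (value 19): max_ending_here = 21, max_so_far = 21
Position 4 (value -11): max_ending_here = 10, max_so_far = 21
Position 5 (value 20): max_ending_here = 30, max_so_far = 30
Position 6 (value 1): max_ending_here = 31, max_so_far = 31
Position 7 (value -19): max_ending_here = 12, max_so_far = 31
Position 8 (value -6): max_ending_here = 6, max_so_far = 31
Position 9 (value 13): max_ending_here = 19, max_so_far = 31

Maximum subarray: [13, -8, -3, 19, -11, 20, 1]
Maximum sum: 31

The maximum subarray is [13, -8, -3, 19, -11, 20, 1] with sum 31. This subarray runs from index 0 to index 6.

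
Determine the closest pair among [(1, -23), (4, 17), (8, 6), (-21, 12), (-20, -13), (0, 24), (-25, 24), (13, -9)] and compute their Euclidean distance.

Computing all pairwise distances among 8 points:

d((1, -23), (4, 17)) = 40.1123
d((1, -23), (8, 6)) = 29.8329
d((1, -23), (-21, 12)) = 41.3401
d((1, -23), (-20, -13)) = 23.2594
d((1, -23), (0, 24)) = 47.0106
d((1, -23), (-25, 24)) = 53.7122
d((1, -23), (13, -9)) = 18.4391
d((4, 17), (8, 6)) = 11.7047
d((4, 17), (-21, 12)) = 25.4951
d((4, 17), (-20, -13)) = 38.4187
d((4, 17), (0, 24)) = 8.0623 <-- minimum
d((4, 17), (-25, 24)) = 29.8329
d((4, 17), (13, -9)) = 27.5136
d((8, 6), (-21, 12)) = 29.6142
d((8, 6), (-20, -13)) = 33.8378
d((8, 6), (0, 24)) = 19.6977
d((8, 6), (-25, 24)) = 37.5899
d((8, 6), (13, -9)) = 15.8114
d((-21, 12), (-20, -13)) = 25.02
d((-21, 12), (0, 24)) = 24.1868
d((-21, 12), (-25, 24)) = 12.6491
d((-21, 12), (13, -9)) = 39.9625
d((-20, -13), (0, 24)) = 42.0595
d((-20, -13), (-25, 24)) = 37.3363
d((-20, -13), (13, -9)) = 33.2415
d((0, 24), (-25, 24)) = 25.0
d((0, 24), (13, -9)) = 35.4683
d((-25, 24), (13, -9)) = 50.3289

Closest pair: (4, 17) and (0, 24) with distance 8.0623

The closest pair is (4, 17) and (0, 24) with Euclidean distance 8.0623. For 8 points, brute-force pairwise comparison is shown above. For large n, the divide-and-conquer algorithm (sort by x, recurse on halves, check the dividing strip) achieves O(n log n).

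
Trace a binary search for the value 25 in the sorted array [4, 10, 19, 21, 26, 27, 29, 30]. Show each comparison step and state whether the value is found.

Binary search for 25 in [4, 10, 19, 21, 26, 27, 29, 30]:

lo=0, hi=7, mid=3, arr[mid]=21 -> 21 < 25, search right half
lo=4, hi=7, mid=5, arr[mid]=27 -> 27 > 25, search left half
lo=4, hi=4, mid=4, arr[mid]=26 -> 26 > 25, search left half
lo=4 > hi=3, target 25 not found

Binary search determines that 25 is not in the array after 3 comparisons. The search space was exhausted without finding the target.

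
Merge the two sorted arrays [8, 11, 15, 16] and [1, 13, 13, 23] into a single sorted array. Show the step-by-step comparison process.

Merging process:

Compare 8 vs 1: take 1 from right. Merged: [1]
Compare 8 vs 13: take 8 from left. Merged: [1, 8]
Compare 11 vs 13: take 11 from left. Merged: [1, 8, 11]
Compare 15 vs 13: take 13 from right. Merged: [1, 8, 11, 13]
Compare 15 vs 13: take 13 from right. Merged: [1, 8, 11, 13, 13]
Compare 15 vs 23: take 15 from left. Merged: [1, 8, 11, 13, 13, 15]
Compare 16 vs 23: take 16 from left. Merged: [1, 8, 11, 13, 13, 15, 16]
Append remaining from right: [23]. Merged: [1, 8, 11, 13, 13, 15, 16, 23]

Final merged array: [1, 8, 11, 13, 13, 15, 16, 23]
Total comparisons: 7

The merged array is [1, 8, 11, 13, 13, 15, 16, 23], requiring 7 comparisons. The merge step runs in O(n) time where n is the total number of elements.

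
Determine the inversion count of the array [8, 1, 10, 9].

Finding inversions in [8, 1, 10, 9]:

(0, 1): arr[0]=8 > arr[1]=1
(2, 3): arr[2]=10 > arr[3]=9

Total inversions: 2

The array has 2 inversion(s): (0,1), (2,3). Each pair (i,j) satisfies i < j and arr[i] > arr[j].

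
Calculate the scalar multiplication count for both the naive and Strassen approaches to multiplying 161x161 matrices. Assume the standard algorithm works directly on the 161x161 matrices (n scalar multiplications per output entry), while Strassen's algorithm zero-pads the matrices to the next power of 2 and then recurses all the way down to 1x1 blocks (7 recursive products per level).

Matrix multiplication for 161x161 matrices:

Strassen's algorithm requires power-of-2 dimensions. Pad 161x161 to 256x256 (next power of 2).

Standard algorithm: 161^3 = 4173281 multiplications
Strassen's algorithm: 7^(log2(256)) = 7^8 = 5764801 multiplications
Difference: 4173281 - 5764801 = -1591520 (Strassen uses MORE here due to padding overhead — for small or just-over-power-of-2 n, padding can outweigh the per-level savings)

Standard: 4173281 multiplications (161^3). Strassen: 5764801 multiplications (7^8, after padding to 256x256). Strassen reduces 8 recursive multiplications to 7 at each level.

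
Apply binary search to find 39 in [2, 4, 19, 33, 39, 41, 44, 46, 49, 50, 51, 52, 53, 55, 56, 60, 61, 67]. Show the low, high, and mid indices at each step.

Binary search for 39 in [2, 4, 19, 33, 39, 41, 44, 46, 49, 50, 51, 52, 53, 55, 56, 60, 61, 67]:

lo=0, hi=17, mid=8, arr[mid]=49 -> 49 > 39, search left half
lo=0, hi=7, mid=3, arr[mid]=33 -> 33 < 39, search right half
lo=4, hi=7, mid=5, arr[mid]=41 -> 41 > 39, search left half
lo=4, hi=4, mid=4, arr[mid]=39 -> Found target at index 4!

Binary search finds 39 at index 4 after 4 comparisons. The search repeatedly halves the search space by comparing with the middle element.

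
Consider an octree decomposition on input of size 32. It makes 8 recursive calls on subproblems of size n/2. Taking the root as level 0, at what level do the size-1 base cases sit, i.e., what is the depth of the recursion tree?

For divide and conquer with division factor 2:

Problem sizes at each level:
Level 0: 32
Level 1: 16
Level 2: 8
Level 3: 4
Level 4: 2
Level 5: 1

The root is level 0 and the size-1 base case is level 5 (the tree spans levels 0 through 5, i.e. 6 levels counting the root), so the depth is the number of divisions: log_2(32) = 5

The recursion tree depth is log_2(32) = 5. At each level, the problem size is divided by 2, so it takes 5 divisions to reduce to a base case of size 1. The algorithm makes 8 recursive calls at each level.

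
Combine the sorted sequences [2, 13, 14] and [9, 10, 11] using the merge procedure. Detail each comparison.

Merging process:

Compare 2 vs 9: take 2 from left. Merged: [2]
Compare 13 vs 9: take 9 from right. Merged: [2, 9]
Compare 13 vs 10: take 10 from right. Merged: [2, 9, 10]
Compare 13 vs 11: take 11 from right. Merged: [2, 9, 10, 11]
Append remaining from left: [13, 14]. Merged: [2, 9, 10, 11, 13, 14]

Final merged array: [2, 9, 10, 11, 13, 14]
Total comparisons: 4

The merged array is [2, 9, 10, 11, 13, 14], requiring 4 comparisons. The merge step runs in O(n) time where n is the total number of elements.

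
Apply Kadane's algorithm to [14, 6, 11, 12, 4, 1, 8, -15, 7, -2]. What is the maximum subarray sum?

Using Kadane's algorithm on [14, 6, 11, 12, 4, 1, 8, -15, 7, -2]:

Scanning through the array:
Position 1 (value 6): max_ending_here = 20, max_so_far = 20
Position 2 (value 11): max_ending_here = 31, max_so_far = 31
Position 3 (value 12): max_ending_here = 43, max_so_far = 43
Position 4 (value 4): max_ending_here = 47, max_so_far = 47
Position 5 (value 1): max_ending_here = 48, max_so_far = 48
Position 6 (value 8): max_ending_here = 56, max_so_far = 56
Position 7 (value -15): max_ending_here = 41, max_so_far = 56
Position 8 (value 7): max_ending_here = 48, max_so_far = 56
Position 9 (value -2): max_ending_here = 46, max_so_far = 56

Maximum subarray: [14, 6, 11, 12, 4, 1, 8]
Maximum sum: 56

The maximum subarray is [14, 6, 11, 12, 4, 1, 8] with sum 56. This subarray runs from index 0 to index 6.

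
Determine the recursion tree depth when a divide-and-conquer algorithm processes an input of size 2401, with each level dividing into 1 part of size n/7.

For divide and conquer with division factor 7:

Problem sizes at each level:
Level 0: 2401
Level 1: 343
Level 2: 49
Level 3: 7
Level 4: 1

The root is level 0 and the size-1 base case is level 4 (the tree spans levels 0 through 4, i.e. 5 levels counting the root), so the depth is the number of divisions: log_7(2401) = 4

The recursion tree depth is log_7(2401) = 4. At each level, the problem size is divided by 7, so it takes 4 divisions to reduce to a base case of size 1. The algorithm makes 1 recursive call at each level.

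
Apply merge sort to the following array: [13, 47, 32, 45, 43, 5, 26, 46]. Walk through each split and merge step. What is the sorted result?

Merge sort trace:

Split: [13, 47, 32, 45, 43, 5, 26, 46] -> [13, 47, 32, 45] and [43, 5, 26, 46]
  Split: [13, 47, 32, 45] -> [13, 47] and [32, 45]
    Split: [13, 47] -> [13] and [47]
    Merge: [13] + [47] -> [13, 47]
    Split: [32, 45] -> [32] and [45]
    Merge: [32] + [45] -> [32, 45]
  Merge: [13, 47] + [32, 45] -> [13, 32, 45, 47]
  Split: [43, 5, 26, 46] -> [43, 5] and [26, 46]
    Split: [43, 5] -> [43] and [5]
    Merge: [43] + [5] -> [5, 43]
    Split: [26, 46] -> [26] and [46]
    Merge: [26] + [46] -> [26, 46]
  Merge: [5, 43] + [26, 46] -> [5, 26, 43, 46]
Merge: [13, 32, 45, 47] + [5, 26, 43, 46] -> [5, 13, 26, 32, 43, 45, 46, 47]

Final sorted array: [5, 13, 26, 32, 43, 45, 46, 47]

The merge sort proceeds by recursively splitting the array and merging sorted halves.
After all merges, the sorted array is [5, 13, 26, 32, 43, 45, 46, 47].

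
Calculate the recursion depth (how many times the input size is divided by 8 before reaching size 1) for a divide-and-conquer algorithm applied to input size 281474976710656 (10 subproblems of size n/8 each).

For divide and conquer with division factor 8:

Problem sizes at each level:
Level 0: 281474976710656
Level 1: 35184372088832
Level 2: 4398046511104
Level 3: 549755813888
Level 4: 68719476736
Level 5: 8589934592
Level 6: 1073741824
Level 7: 134217728
Level 8: 16777216
Level 9: 2097152
Level 10: 262144
Level 11: 32768
Level 12: 4096
Level 13: 512
Level 14: 64
Level 15: 8
Level 16: 1

The root is level 0 and the size-1 base case is level 16 (the tree spans levels 0 through 16, i.e. 17 levels counting the root), so the depth is the number of divisions: log_8(281474976710656) = 16

The recursion tree depth is log_8(281474976710656) = 16. At each level, the problem size is divided by 8, so it takes 16 divisions to reduce to a base case of size 1. The algorithm makes 10 recursive calls at each level.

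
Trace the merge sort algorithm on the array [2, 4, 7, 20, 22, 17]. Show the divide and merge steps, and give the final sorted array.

Merge sort trace:

Split: [2, 4, 7, 20, 22, 17] -> [2, 4, 7] and [20, 22, 17]
  Split: [2, 4, 7] -> [2] and [4, 7]
    Split: [4, 7] -> [4] and [7]
    Merge: [4] + [7] -> [4, 7]
  Merge: [2] + [4, 7] -> [2, 4, 7]
  Split: [20, 22, 17] -> [20] and [22, 17]
    Split: [22, 17] -> [22] and [17]
    Merge: [22] + [17] -> [17, 22]
  Merge: [20] + [17, 22] -> [17, 20, 22]
Merge: [2, 4, 7] + [17, 20, 22] -> [2, 4, 7, 17, 20, 22]

Final sorted array: [2, 4, 7, 17, 20, 22]

The merge sort proceeds by recursively splitting the array and merging sorted halves.
After all merges, the sorted array is [2, 4, 7, 17, 20, 22].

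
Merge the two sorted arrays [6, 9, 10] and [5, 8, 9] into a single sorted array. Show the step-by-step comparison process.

Merging process:

Compare 6 vs 5: take 5 from right. Merged: [5]
Compare 6 vs 8: take 6 from left. Merged: [5, 6]
Compare 9 vs 8: take 8 from right. Merged: [5, 6, 8]
Compare 9 vs 9: take 9 from left. Merged: [5, 6, 8, 9]
Compare 10 vs 9: take 9 from right. Merged: [5, 6, 8, 9, 9]
Append remaining from left: [10]. Merged: [5, 6, 8, 9, 9, 10]

Final merged array: [5, 6, 8, 9, 9, 10]
Total comparisons: 5

The merged array is [5, 6, 8, 9, 9, 10], requiring 5 comparisons. The merge step runs in O(n) time where n is the total number of elements.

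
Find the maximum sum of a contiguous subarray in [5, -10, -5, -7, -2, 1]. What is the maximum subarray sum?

Using Kadane's algorithm on [5, -10, -5, -7, -2, 1]:

Scanning through the array:
Position 1 (value -10): max_ending_here = -5, max_so_far = 5
Position 2 (value -5): max_ending_here = -5, max_so_far = 5
Position 3 (value -7): max_ending_here = -7, max_so_far = 5
Position 4 (value -2): max_ending_here = -2, max_so_far = 5
Position 5 (value 1): max_ending_here = 1, max_so_far = 5

Maximum subarray: [5]
Maximum sum: 5

The maximum subarray is [5] with sum 5. This subarray runs from index 0 to index 0.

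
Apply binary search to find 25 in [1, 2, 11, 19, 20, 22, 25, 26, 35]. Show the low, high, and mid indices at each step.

Binary search for 25 in [1, 2, 11, 19, 20, 22, 25, 26, 35]:

lo=0, hi=8, mid=4, arr[mid]=20 -> 20 < 25, search right half
lo=5, hi=8, mid=6, arr[mid]=25 -> Found target at index 6!

Binary search finds 25 at index 6 after 2 comparisons. The search repeatedly halves the search space by comparing with the middle element.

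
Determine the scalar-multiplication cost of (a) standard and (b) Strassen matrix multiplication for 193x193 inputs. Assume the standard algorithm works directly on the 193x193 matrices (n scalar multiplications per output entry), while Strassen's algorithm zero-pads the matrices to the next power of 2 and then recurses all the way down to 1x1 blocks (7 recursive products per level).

Matrix multiplication for 193x193 matrices:

Strassen's algorithm requires power-of-2 dimensions. Pad 193x193 to 256x256 (next power of 2).

Standard algorithm: 193^3 = 7189057 multiplications
Strassen's algorithm: 7^(log2(256)) = 7^8 = 5764801 multiplications
Savings: 7189057 - 5764801 = 1424256 multiplications

Standard: 7189057 multiplications (193^3). Strassen: 5764801 multiplications (7^8, after padding to 256x256). Strassen reduces 8 recursive multiplications to 7 at each level.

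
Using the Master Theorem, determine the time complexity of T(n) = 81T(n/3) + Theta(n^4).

Master Theorem for T(n) = 81T(n/3) + O(n^4):

a = 81, b = 3, c = 4
log_b(a) = log_3(81) = 4.0000

Case 2: c = 4 = log_3(81) = 4.0000
T(n) = O(n^4 log n) = O(n^4 log n)

For T(n) = 81T(n/3) + O(n^4): log_3(81) = 4.0000. This is Case 2 of the Master Theorem (c = log_b(a), equal work at all levels), giving O(n^4 log n).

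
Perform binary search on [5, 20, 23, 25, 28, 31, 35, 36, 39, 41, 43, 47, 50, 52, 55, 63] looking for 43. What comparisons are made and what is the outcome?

Binary search for 43 in [5, 20, 23, 25, 28, 31, 35, 36, 39, 41, 43, 47, 50, 52, 55, 63]:

lo=0, hi=15, mid=7, arr[mid]=36 -> 36 < 43, search right half
lo=8, hi=15, mid=11, arr[mid]=47 -> 47 > 43, search left half
lo=8, hi=10, mid=9, arr[mid]=41 -> 41 < 43, search right half
lo=10, hi=10, mid=10, arr[mid]=43 -> Found target at index 10!

Binary search finds 43 at index 10 after 4 comparisons. The search repeatedly halves the search space by comparing with the middle element.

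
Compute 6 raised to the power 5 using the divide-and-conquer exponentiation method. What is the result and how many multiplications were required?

Computing 6^5 by squaring (build up from 6^1; each line after the first costs one multiplication):

6^1 = 6
6^2 = (6^1)^2 = 6^2 = 36
6^4 = (6^2)^2 = 36^2 = 1296
6^5 = 6 * 6^4 = 6 * 1296 = 7776

Result: 7776
Multiplications needed: 3 (3 lines after 6^1)

6^5 = 7776. Using exponentiation by squaring, this requires 3 multiplications. The key idea: if the exponent is even, square the half-power; if odd, multiply by the base once.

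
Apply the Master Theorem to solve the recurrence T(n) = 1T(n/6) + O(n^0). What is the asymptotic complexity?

Master Theorem for T(n) = 1T(n/6) + O(n^0):

a = 1, b = 6, c = 0
log_b(a) = log_6(1) = 0.0000

Case 2: c = 0 = log_6(1) = 0.0000
T(n) = O(n^0 log n) = O(log n)

For T(n) = 1T(n/6) + O(n^0): log_6(1) = 0.0000. This is Case 2 of the Master Theorem (c = log_b(a), equal work at all levels), giving O(log n).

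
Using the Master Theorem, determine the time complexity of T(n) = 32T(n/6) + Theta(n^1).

Master Theorem for T(n) = 32T(n/6) + O(n^1):

a = 32, b = 6, c = 1
log_b(a) = log_6(32) = 1.9343

Case 1: c = 1 < log_6(32) = 1.9343
T(n) = O(n^(log_6 32))

For T(n) = 32T(n/6) + O(n^1): log_6(32) = 1.9343. This is Case 1 of the Master Theorem (c < log_b(a), work dominated by leaves), giving O(n^(log_6 32)).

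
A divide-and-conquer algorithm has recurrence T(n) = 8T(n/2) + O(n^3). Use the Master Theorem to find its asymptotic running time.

Master Theorem for T(n) = 8T(n/2) + O(n^3):

a = 8, b = 2, c = 3
log_b(a) = log_2(8) = 3.0000

Case 2: c = 3 = log_2(8) = 3.0000
T(n) = O(n^3 log n) = O(n^3 log n)

For T(n) = 8T(n/2) + O(n^3): log_2(8) = 3.0000. This is Case 2 of the Master Theorem (c = log_b(a), equal work at all levels), giving O(n^3 log n).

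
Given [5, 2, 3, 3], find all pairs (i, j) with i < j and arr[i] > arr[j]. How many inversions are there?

Finding inversions in [5, 2, 3, 3]:

(0, 1): arr[0]=5 > arr[1]=2
(0, 2): arr[0]=5 > arr[2]=3
(0, 3): arr[0]=5 > arr[3]=3

Total inversions: 3

The array has 3 inversion(s): (0,1), (0,2), (0,3). Each pair (i,j) satisfies i < j and arr[i] > arr[j].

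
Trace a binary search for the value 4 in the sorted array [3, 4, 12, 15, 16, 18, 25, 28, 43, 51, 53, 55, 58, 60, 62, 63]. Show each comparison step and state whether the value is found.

Binary search for 4 in [3, 4, 12, 15, 16, 18, 25, 28, 43, 51, 53, 55, 58, 60, 62, 63]:

lo=0, hi=15, mid=7, arr[mid]=28 -> 28 > 4, search left half
lo=0, hi=6, mid=3, arr[mid]=15 -> 15 > 4, search left half
lo=0, hi=2, mid=1, arr[mid]=4 -> Found target at index 1!

Binary search finds 4 at index 1 after 3 comparisons. The search repeatedly halves the search space by comparing with the middle element.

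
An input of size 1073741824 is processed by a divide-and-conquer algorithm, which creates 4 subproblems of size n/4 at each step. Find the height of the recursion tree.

For divide and conquer with division factor 4:

Problem sizes at each level:
Level 0: 1073741824
Level 1: 268435456
Level 2: 67108864
Level 3: 16777216
Level 4: 4194304
Level 5: 1048576
Level 6: 262144
Level 7: 65536
Level 8: 16384
Level 9: 4096
Level 10: 1024
Level 11: 256
Level 12: 64
Level 13: 16
Level 14: 4
Level 15: 1

The root is level 0 and the size-1 base case is level 15 (the tree spans levels 0 through 15, i.e. 16 levels counting the root), so the depth is the number of divisions: log_4(1073741824) = 15

The recursion tree depth is log_4(1073741824) = 15. At each level, the problem size is divided by 4, so it takes 15 divisions to reduce to a base case of size 1. The algorithm makes 4 recursive calls at each level.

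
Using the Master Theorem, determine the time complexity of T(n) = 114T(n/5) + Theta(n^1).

Master Theorem for T(n) = 114T(n/5) + O(n^1):

a = 114, b = 5, c = 1
log_b(a) = log_5(114) = 2.9428

Case 1: c = 1 < log_5(114) = 2.9428
T(n) = O(n^(log_5 114))

For T(n) = 114T(n/5) + O(n^1): log_5(114) = 2.9428. This is Case 1 of the Master Theorem (c < log_b(a), work dominated by leaves), giving O(n^(log_5 114)).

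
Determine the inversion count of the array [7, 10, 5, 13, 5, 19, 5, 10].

Finding inversions in [7, 10, 5, 13, 5, 19, 5, 10]:

(0, 2): arr[0]=7 > arr[2]=5
(0, 4): arr[0]=7 > arr[4]=5
(0, 6): arr[0]=7 > arr[6]=5
(1, 2): arr[1]=10 > arr[2]=5
(1, 4): arr[1]=10 > arr[4]=5
(1, 6): arr[1]=10 > arr[6]=5
(3, 4): arr[3]=13 > arr[4]=5
(3, 6): arr[3]=13 > arr[6]=5
(3, 7): arr[3]=13 > arr[7]=10
(5, 6): arr[5]=19 > arr[6]=5
(5, 7): arr[5]=19 > arr[7]=10

Total inversions: 11

The array has 11 inversion(s): (0,2), (0,4), (0,6), (1,2), (1,4), (1,6), (3,4), (3,6), (3,7), (5,6), (5,7). Each pair (i,j) satisfies i < j and arr[i] > arr[j].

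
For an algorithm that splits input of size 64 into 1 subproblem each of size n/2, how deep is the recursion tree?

For divide and conquer with division factor 2:

Problem sizes at each level:
Level 0: 64
Level 1: 32
Level 2: 16
Level 3: 8
Level 4: 4
Level 5: 2
Level 6: 1

The root is level 0 and the size-1 base case is level 6 (the tree spans levels 0 through 6, i.e. 7 levels counting the root), so the depth is the number of divisions: log_2(64) = 6

The recursion tree depth is log_2(64) = 6. At each level, the problem size is divided by 2, so it takes 6 divisions to reduce to a base case of size 1. The algorithm makes 1 recursive call at each level.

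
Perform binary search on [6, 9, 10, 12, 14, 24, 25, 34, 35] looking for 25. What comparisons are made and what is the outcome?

Binary search for 25 in [6, 9, 10, 12, 14, 24, 25, 34, 35]:

lo=0, hi=8, mid=4, arr[mid]=14 -> 14 < 25, search right half
lo=5, hi=8, mid=6, arr[mid]=25 -> Found target at index 6!

Binary search finds 25 at index 6 after 2 comparisons. The search repeatedly halves the search space by comparing with the middle element.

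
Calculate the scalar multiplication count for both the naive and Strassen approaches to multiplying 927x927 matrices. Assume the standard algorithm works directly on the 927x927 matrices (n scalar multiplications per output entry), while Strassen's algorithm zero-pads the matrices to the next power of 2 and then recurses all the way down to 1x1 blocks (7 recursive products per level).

Matrix multiplication for 927x927 matrices:

Strassen's algorithm requires power-of-2 dimensions. Pad 927x927 to 1024x1024 (next power of 2).

Standard algorithm: 927^3 = 796597983 multiplications
Strassen's algorithm: 7^(log2(1024)) = 7^10 = 282475249 multiplications
Savings: 796597983 - 282475249 = 514122734 multiplications

Standard: 796597983 multiplications (927^3). Strassen: 282475249 multiplications (7^10, after padding to 1024x1024). Strassen reduces 8 recursive multiplications to 7 at each level.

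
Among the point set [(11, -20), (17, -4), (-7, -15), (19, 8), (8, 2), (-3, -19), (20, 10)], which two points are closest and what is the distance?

Computing all pairwise distances among 7 points:

d((11, -20), (17, -4)) = 17.088
d((11, -20), (-7, -15)) = 18.6815
d((11, -20), (19, 8)) = 29.1204
d((11, -20), (8, 2)) = 22.2036
d((11, -20), (-3, -19)) = 14.0357
d((11, -20), (20, 10)) = 31.3209
d((17, -4), (-7, -15)) = 26.4008
d((17, -4), (19, 8)) = 12.1655
d((17, -4), (8, 2)) = 10.8167
d((17, -4), (-3, -19)) = 25.0
d((17, -4), (20, 10)) = 14.3178
d((-7, -15), (19, 8)) = 34.7131
d((-7, -15), (8, 2)) = 22.6716
d((-7, -15), (-3, -19)) = 5.6569
d((-7, -15), (20, 10)) = 36.7967
d((19, 8), (8, 2)) = 12.53
d((19, 8), (-3, -19)) = 34.8281
d((19, 8), (20, 10)) = 2.2361 <-- minimum
d((8, 2), (-3, -19)) = 23.7065
d((8, 2), (20, 10)) = 14.4222
d((-3, -19), (20, 10)) = 37.0135

Closest pair: (19, 8) and (20, 10) with distance 2.2361

The closest pair is (19, 8) and (20, 10) with Euclidean distance 2.2361. For 7 points, brute-force pairwise comparison is shown above. For large n, the divide-and-conquer algorithm (sort by x, recurse on halves, check the dividing strip) achieves O(n log n).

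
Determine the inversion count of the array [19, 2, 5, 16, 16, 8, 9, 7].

Finding inversions in [19, 2, 5, 16, 16, 8, 9, 7]:

(0, 1): arr[0]=19 > arr[1]=2
(0, 2): arr[0]=19 > arr[2]=5
(0, 3): arr[0]=19 > arr[3]=16
(0, 4): arr[0]=19 > arr[4]=16
(0, 5): arr[0]=19 > arr[5]=8
(0, 6): arr[0]=19 > arr[6]=9
(0, 7): arr[0]=19 > arr[7]=7
(3, 5): arr[3]=16 > arr[5]=8
(3, 6): arr[3]=16 > arr[6]=9
(3, 7): arr[3]=16 > arr[7]=7
(4, 5): arr[4]=16 > arr[5]=8
(4, 6): arr[4]=16 > arr[6]=9
(4, 7): arr[4]=16 > arr[7]=7
(5, 7): arr[5]=8 > arr[7]=7
(6, 7): arr[6]=9 > arr[7]=7

Total inversions: 15

The array has 15 inversion(s): (0,1), (0,2), (0,3), (0,4), (0,5), (0,6), (0,7), (3,5), (3,6), (3,7), (4,5), (4,6), (4,7), (5,7), (6,7). Each pair (i,j) satisfies i < j and arr[i] > arr[j].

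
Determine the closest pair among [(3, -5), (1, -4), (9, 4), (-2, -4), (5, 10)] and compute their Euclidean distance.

Computing all pairwise distances among 5 points:

d((3, -5), (1, -4)) = 2.2361 <-- minimum
d((3, -5), (9, 4)) = 10.8167
d((3, -5), (-2, -4)) = 5.099
d((3, -5), (5, 10)) = 15.1327
d((1, -4), (9, 4)) = 11.3137
d((1, -4), (-2, -4)) = 3.0
d((1, -4), (5, 10)) = 14.5602
d((9, 4), (-2, -4)) = 13.6015
d((9, 4), (5, 10)) = 7.2111
d((-2, -4), (5, 10)) = 15.6525

Closest pair: (3, -5) and (1, -4) with distance 2.2361

The closest pair is (3, -5) and (1, -4) with Euclidean distance 2.2361. For 5 points, brute-force pairwise comparison is shown above. For large n, the divide-and-conquer algorithm (sort by x, recurse on halves, check the dividing strip) achieves O(n log n).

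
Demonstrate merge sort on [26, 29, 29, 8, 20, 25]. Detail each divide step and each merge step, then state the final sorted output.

Merge sort trace:

Split: [26, 29, 29, 8, 20, 25] -> [26, 29, 29] and [8, 20, 25]
  Split: [26, 29, 29] -> [26] and [29, 29]
    Split: [29, 29] -> [29] and [29]
    Merge: [29] + [29] -> [29, 29]
  Merge: [26] + [29, 29] -> [26, 29, 29]
  Split: [8, 20, 25] -> [8] and [20, 25]
    Split: [20, 25] -> [20] and [25]
    Merge: [20] + [25] -> [20, 25]
  Merge: [8] + [20, 25] -> [8, 20, 25]
Merge: [26, 29, 29] + [8, 20, 25] -> [8, 20, 25, 26, 29, 29]

Final sorted array: [8, 20, 25, 26, 29, 29]

The merge sort proceeds by recursively splitting the array and merging sorted halves.
After all merges, the sorted array is [8, 20, 25, 26, 29, 29].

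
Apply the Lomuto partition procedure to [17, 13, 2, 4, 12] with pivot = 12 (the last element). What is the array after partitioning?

Lomuto partition with pivot = 12:

Initial array: [17, 13, 2, 4, 12]

arr[0]=17 > 12: no swap
arr[1]=13 > 12: no swap
arr[2]=2 <= 12: swap with position 0, array becomes [2, 13, 17, 4, 12]
arr[3]=4 <= 12: swap with position 1, array becomes [2, 4, 17, 13, 12]

Place pivot at position 2: [2, 4, 12, 13, 17]
Pivot position: 2

After partitioning with pivot 12, the array becomes [2, 4, 12, 13, 17]. The pivot is placed at index 2. All elements to the left of the pivot are <= 12, and all elements to the right are > 12.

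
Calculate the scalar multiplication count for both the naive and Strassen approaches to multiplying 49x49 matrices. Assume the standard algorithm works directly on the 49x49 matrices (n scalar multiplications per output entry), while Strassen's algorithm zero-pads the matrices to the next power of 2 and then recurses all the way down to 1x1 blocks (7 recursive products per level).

Matrix multiplication for 49x49 matrices:

Strassen's algorithm requires power-of-2 dimensions. Pad 49x49 to 64x64 (next power of 2).

Standard algorithm: 49^3 = 117649 multiplications
Strassen's algorithm: 7^(log2(64)) = 7^6 = 117649 multiplications
Savings: 117649 - 117649 = 0 multiplications

Standard: 117649 multiplications (49^3). Strassen: 117649 multiplications (7^6, after padding to 64x64). Strassen reduces 8 recursive multiplications to 7 at each level.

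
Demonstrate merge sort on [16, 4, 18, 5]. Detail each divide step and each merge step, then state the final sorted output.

Merge sort trace:

Split: [16, 4, 18, 5] -> [16, 4] and [18, 5]
  Split: [16, 4] -> [16] and [4]
  Merge: [16] + [4] -> [4, 16]
  Split: [18, 5] -> [18] and [5]
  Merge: [18] + [5] -> [5, 18]
Merge: [4, 16] + [5, 18] -> [4, 5, 16, 18]

Final sorted array: [4, 5, 16, 18]

The merge sort proceeds by recursively splitting the array and merging sorted halves.
After all merges, the sorted array is [4, 5, 16, 18].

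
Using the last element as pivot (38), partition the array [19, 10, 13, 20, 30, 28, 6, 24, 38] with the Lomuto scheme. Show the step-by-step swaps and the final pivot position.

Lomuto partition with pivot = 38:

Initial array: [19, 10, 13, 20, 30, 28, 6, 24, 38]

arr[0]=19 <= 38: swap with position 0, array becomes [19, 10, 13, 20, 30, 28, 6, 24, 38]
arr[1]=10 <= 38: swap with position 1, array becomes [19, 10, 13, 20, 30, 28, 6, 24, 38]
arr[2]=13 <= 38: swap with position 2, array becomes [19, 10, 13, 20, 30, 28, 6, 24, 38]
arr[3]=20 <= 38: swap with position 3, array becomes [19, 10, 13, 20, 30, 28, 6, 24, 38]
arr[4]=30 <= 38: swap with position 4, array becomes [19, 10, 13, 20, 30, 28, 6, 24, 38]
arr[5]=28 <= 38: swap with position 5, array becomes [19, 10, 13, 20, 30, 28, 6, 24, 38]
arr[6]=6 <= 38: swap with position 6, array becomes [19, 10, 13, 20, 30, 28, 6, 24, 38]
arr[7]=24 <= 38: swap with position 7, array becomes [19, 10, 13, 20, 30, 28, 6, 24, 38]

Place pivot at position 8: [19, 10, 13, 20, 30, 28, 6, 24, 38]
Pivot position: 8

After partitioning with pivot 38, the array becomes [19, 10, 13, 20, 30, 28, 6, 24, 38]. The pivot is placed at index 8. All elements to the left of the pivot are <= 38, and all elements to the right are > 38.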